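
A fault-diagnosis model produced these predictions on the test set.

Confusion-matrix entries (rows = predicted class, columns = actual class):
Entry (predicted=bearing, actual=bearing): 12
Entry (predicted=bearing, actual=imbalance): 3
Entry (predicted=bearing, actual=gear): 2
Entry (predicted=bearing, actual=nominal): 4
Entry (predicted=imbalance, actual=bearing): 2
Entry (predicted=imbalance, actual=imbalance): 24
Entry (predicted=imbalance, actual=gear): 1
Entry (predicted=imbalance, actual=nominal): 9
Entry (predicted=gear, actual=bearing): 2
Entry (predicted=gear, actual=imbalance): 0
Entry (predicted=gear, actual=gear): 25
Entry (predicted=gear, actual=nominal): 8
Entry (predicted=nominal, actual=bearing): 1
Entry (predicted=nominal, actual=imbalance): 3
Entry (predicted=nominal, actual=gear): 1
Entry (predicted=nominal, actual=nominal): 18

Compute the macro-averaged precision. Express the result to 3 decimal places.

Per-class precision (TP/(TP+FP)):
  bearing: TP=12, FP=3+2+4=9 → 12/21 = 0.5714
  imbalance: TP=24, FP=2+1+9=12 → 24/36 = 0.6667
  gear: TP=25, FP=2+0+8=10 → 25/35 = 0.7143
  nominal: TP=18, FP=1+3+1=5 → 18/23 = 0.7826
Macro-precision = mean = (0.5714 + 0.6667 + 0.7143 + 0.7826) / 4 = 0.684

0.684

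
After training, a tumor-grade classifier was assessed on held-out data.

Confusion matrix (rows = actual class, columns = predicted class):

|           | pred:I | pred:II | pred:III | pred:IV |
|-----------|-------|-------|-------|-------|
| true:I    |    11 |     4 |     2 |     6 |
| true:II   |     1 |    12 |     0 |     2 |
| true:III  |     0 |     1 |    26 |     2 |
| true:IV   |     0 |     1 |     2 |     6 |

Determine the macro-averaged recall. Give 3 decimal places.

Per-class recall (TP/(TP+FN)):
  I: TP=11, FN=4+2+6=12 → 11/23 = 0.4783
  II: TP=12, FN=1+0+2=3 → 12/15 = 0.8000
  III: TP=26, FN=0+1+2=3 → 26/29 = 0.8966
  IV: TP=6, FN=0+1+2=3 → 6/9 = 0.6667
Macro-recall = mean = (0.4783 + 0.8000 + 0.8966 + 0.6667) / 4 = 0.710

0.710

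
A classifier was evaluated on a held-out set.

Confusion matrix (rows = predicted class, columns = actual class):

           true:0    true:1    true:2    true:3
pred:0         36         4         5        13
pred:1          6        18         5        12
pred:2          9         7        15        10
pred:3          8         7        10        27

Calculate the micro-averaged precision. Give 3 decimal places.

0.500

Micro-averaging pools counts across classes: ΣTP=96, ΣFP=96, ΣFN=96.
Micro-precision = TP/(TP+FP) on pooled counts = 0.500 (equals overall accuracy in single-label multiclass).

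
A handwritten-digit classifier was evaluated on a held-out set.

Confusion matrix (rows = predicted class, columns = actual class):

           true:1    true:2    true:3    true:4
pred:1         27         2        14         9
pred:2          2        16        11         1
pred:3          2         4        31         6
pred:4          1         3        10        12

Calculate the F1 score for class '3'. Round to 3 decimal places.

Treat '3' as positive and all other classes as negative.
F1 score = 2·TP/(2·TP+FP+FN).
3: TP=31, FP=2+4+6=12, FN=14+11+10=35 → 62/109 = 0.5688

0.569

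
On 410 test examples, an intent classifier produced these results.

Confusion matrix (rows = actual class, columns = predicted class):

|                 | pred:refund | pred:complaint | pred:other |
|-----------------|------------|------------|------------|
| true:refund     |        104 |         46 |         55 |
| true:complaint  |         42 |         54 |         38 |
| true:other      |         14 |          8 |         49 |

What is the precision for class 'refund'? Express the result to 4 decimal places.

Take TP from the diagonal, FP from the rest of the 'refund' prediction marginal, FN from the rest of the 'refund' actual marginal.
precision = TP/(TP+FP).
refund: TP=104, FP=42+14=56 → 104/160 = 0.65000

0.6500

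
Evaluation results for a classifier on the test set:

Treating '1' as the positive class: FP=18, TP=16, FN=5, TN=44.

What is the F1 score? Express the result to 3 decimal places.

0.582

Precision = TP/(TP+FP) = 16/34 = 0.4706
Recall = TP/(TP+FN) = 16/21 = 0.7619
F1 = 2·TP/(2·TP+FP+FN) = 32/55 = 0.582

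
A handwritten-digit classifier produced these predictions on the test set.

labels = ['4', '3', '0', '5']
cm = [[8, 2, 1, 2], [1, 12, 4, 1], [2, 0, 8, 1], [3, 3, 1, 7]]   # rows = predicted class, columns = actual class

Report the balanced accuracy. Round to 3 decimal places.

Balanced accuracy = mean of per-class recall.
  4: recall = 8/14 = 0.5714
  3: recall = 12/17 = 0.7059
  0: recall = 8/14 = 0.5714
  5: recall = 7/11 = 0.6364
Mean = (0.5714 + 0.7059 + 0.5714 + 0.6364) / 4 = 0.621

0.621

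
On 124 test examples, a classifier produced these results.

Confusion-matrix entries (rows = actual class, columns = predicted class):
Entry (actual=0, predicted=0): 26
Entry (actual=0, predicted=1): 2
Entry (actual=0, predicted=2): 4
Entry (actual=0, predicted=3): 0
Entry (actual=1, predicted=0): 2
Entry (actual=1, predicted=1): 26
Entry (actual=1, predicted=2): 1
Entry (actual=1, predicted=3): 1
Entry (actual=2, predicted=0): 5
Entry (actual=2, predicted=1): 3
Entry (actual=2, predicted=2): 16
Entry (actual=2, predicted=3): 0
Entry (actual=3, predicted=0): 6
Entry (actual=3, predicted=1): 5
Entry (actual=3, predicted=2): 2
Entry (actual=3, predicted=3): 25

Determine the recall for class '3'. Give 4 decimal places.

Take TP from the diagonal, FP from the rest of the '3' prediction marginal, FN from the rest of the '3' actual marginal.
recall = TP/(TP+FN).
3: TP=25, FN=6+5+2=13 → 25/38 = 0.65789

0.6579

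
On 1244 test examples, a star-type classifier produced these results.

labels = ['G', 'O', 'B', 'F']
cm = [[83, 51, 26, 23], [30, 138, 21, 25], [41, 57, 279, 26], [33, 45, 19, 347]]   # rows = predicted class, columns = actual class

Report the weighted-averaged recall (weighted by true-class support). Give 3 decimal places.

Per-class recall (TP/(TP+FN)):
  G: TP=83, FN=30+41+33=104 → 83/187 = 0.4439
  O: TP=138, FN=51+57+45=153 → 138/291 = 0.4742
  B: TP=279, FN=26+21+19=66 → 279/345 = 0.8087
  F: TP=347, FN=23+25+26=74 → 347/421 = 0.8242
Weighted-recall = Σ (supportᵢ/N)·recallᵢ with N=1244: (187/1244)·0.4439 + (291/1244)·0.4742 + (345/1244)·0.8087 + (421/1244)·0.8242 = 0.681

0.681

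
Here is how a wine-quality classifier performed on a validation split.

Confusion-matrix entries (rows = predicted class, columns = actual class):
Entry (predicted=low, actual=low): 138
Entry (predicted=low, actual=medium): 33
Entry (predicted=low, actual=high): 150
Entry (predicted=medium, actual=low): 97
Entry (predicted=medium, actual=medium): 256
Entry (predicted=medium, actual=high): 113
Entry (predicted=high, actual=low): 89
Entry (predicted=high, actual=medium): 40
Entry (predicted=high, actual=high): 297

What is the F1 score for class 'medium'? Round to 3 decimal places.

0.644

Take TP from the diagonal, FP from the rest of the 'medium' prediction marginal, FN from the rest of the 'medium' actual marginal.
F1 score = 2·TP/(2·TP+FP+FN).
medium: TP=256, FP=97+113=210, FN=33+40=73 → 512/795 = 0.6440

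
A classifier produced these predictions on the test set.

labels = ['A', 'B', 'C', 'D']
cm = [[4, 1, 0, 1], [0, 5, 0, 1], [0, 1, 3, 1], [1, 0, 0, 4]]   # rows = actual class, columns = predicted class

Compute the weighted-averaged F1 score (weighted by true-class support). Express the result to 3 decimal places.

Per-class F1 score (2·TP/(2·TP+FP+FN)):
  A: TP=4, FP=0+0+1=1, FN=1+0+1=2 → 8/11 = 0.7273
  B: TP=5, FP=1+1+0=2, FN=0+0+1=1 → 10/13 = 0.7692
  C: TP=3, FP=0+0+0=0, FN=0+1+1=2 → 6/8 = 0.7500
  D: TP=4, FP=1+1+1=3, FN=1+0+0=1 → 8/12 = 0.6667
Weighted-F1 score = Σ (supportᵢ/N)·F1 scoreᵢ with N=22: (6/22)·0.7273 + (6/22)·0.7692 + (5/22)·0.7500 + (5/22)·0.6667 = 0.730

0.730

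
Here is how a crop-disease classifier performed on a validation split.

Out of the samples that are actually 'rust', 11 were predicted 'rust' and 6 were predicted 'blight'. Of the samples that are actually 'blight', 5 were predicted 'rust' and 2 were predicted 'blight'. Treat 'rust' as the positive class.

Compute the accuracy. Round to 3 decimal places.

0.542

Accuracy = (TP+TN)/N = (11+2)/24 = 0.542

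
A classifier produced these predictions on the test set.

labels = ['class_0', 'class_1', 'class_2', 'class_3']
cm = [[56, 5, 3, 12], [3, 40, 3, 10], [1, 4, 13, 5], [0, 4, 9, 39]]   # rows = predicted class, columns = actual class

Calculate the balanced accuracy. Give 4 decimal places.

Balanced accuracy = mean of per-class recall.
  class_0: recall = 56/60 = 0.93333
  class_1: recall = 40/53 = 0.75472
  class_2: recall = 13/28 = 0.46429
  class_3: recall = 39/66 = 0.59091
Mean = (0.93333 + 0.75472 + 0.46429 + 0.59091) / 4 = 0.6858

0.6858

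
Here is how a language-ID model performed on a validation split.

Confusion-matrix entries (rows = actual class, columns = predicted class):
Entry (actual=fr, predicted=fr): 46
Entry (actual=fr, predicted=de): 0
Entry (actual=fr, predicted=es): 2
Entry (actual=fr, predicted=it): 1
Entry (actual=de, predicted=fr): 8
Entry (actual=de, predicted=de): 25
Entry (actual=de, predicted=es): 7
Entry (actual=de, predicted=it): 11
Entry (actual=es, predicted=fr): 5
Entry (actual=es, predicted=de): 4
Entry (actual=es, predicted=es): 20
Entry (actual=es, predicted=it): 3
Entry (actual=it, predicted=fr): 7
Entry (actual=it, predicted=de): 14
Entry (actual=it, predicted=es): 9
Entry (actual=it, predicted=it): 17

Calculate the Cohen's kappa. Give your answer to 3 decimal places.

0.468

Observed agreement pₒ = trace/N = 108/179 = 0.6034
Expected agreement pₑ = Σ (rowᵢ·colᵢ)/N² = (49·66 + 51·43 + 32·38 + 47·32)/179² = 0.2543
κ = (pₒ − pₑ)/(1 − pₑ) = (0.6034 − 0.2543)/(1 − 0.2543) = 0.468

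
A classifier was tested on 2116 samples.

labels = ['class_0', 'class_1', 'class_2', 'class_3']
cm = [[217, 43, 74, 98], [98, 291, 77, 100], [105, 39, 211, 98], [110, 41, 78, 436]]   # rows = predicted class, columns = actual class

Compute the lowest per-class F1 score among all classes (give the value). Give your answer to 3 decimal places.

0.451

Per-class F1 score (2·TP/(2·TP+FP+FN)):
  class_0: TP=217, FP=43+74+98=215, FN=98+105+110=313 → 434/962 = 0.4511
  class_1: TP=291, FP=98+77+100=275, FN=43+39+41=123 → 582/980 = 0.5939
  class_2: TP=211, FP=105+39+98=242, FN=74+77+78=229 → 422/893 = 0.4726
  class_3: TP=436, FP=110+41+78=229, FN=98+100+98=296 → 872/1397 = 0.6242
Lowest is class 'class_0' with F1 score = 0.451.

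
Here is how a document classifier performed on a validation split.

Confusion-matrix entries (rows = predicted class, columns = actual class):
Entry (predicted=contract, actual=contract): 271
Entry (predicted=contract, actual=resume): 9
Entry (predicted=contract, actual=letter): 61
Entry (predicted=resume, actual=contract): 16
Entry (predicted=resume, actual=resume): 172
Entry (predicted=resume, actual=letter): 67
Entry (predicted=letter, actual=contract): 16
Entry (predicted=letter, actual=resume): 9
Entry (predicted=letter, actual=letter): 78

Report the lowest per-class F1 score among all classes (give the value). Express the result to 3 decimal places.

Per-class F1 score (2·TP/(2·TP+FP+FN)):
  contract: TP=271, FP=9+61=70, FN=16+16=32 → 542/644 = 0.8416
  resume: TP=172, FP=16+67=83, FN=9+9=18 → 344/445 = 0.7730
  letter: TP=78, FP=16+9=25, FN=61+67=128 → 156/309 = 0.5049
Lowest is class 'letter' with F1 score = 0.505.

0.505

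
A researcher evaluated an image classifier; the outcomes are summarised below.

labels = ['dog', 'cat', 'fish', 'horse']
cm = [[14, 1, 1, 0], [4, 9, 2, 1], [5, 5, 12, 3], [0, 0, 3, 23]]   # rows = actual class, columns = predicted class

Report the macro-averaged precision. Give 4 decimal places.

Per-class precision (TP/(TP+FP)):
  dog: TP=14, FP=4+5+0=9 → 14/23 = 0.60870
  cat: TP=9, FP=1+5+0=6 → 9/15 = 0.60000
  fish: TP=12, FP=1+2+3=6 → 12/18 = 0.66667
  horse: TP=23, FP=0+1+3=4 → 23/27 = 0.85185
Macro-precision = mean = (0.60870 + 0.60000 + 0.66667 + 0.85185) / 4 = 0.6818

0.6818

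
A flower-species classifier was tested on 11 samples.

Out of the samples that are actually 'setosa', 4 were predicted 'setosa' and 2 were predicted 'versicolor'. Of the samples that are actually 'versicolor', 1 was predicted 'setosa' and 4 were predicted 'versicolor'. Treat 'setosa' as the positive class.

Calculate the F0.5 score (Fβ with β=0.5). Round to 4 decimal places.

Fβ = (1+β²)·TP / ((1+β²)·TP + β²·FN + FP), with β²=1/4
= 1.25·4 / (1.25·4 + 0.25·2 + 1) = 0.7692

0.7692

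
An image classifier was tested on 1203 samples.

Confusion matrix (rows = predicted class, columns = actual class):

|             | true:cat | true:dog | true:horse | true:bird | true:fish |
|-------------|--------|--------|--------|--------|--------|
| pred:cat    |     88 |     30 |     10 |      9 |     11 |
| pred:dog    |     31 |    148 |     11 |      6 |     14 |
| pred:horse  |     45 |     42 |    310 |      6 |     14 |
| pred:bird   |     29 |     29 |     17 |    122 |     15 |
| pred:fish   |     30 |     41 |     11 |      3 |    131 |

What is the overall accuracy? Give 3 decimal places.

Accuracy = trace / total = (88+148+310+122+131=799) / 1203 = 799/1203 = 0.664

0.664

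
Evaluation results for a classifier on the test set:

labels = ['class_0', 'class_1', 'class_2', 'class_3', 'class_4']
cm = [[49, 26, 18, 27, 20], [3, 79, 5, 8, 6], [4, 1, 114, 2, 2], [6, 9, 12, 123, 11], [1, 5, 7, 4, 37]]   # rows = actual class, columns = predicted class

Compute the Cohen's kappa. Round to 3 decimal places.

Observed agreement pₒ = trace/N = 402/579 = 0.6943
Expected agreement pₑ = Σ (rowᵢ·colᵢ)/N² = (140·63 + 101·120 + 123·156 + 161·164 + 54·76)/579² = 0.2107
κ = (pₒ − pₑ)/(1 − pₑ) = (0.6943 − 0.2107)/(1 − 0.2107) = 0.613

0.613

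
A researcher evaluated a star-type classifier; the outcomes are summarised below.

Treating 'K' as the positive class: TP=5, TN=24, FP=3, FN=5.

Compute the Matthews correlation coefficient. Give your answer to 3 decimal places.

0.420

MCC = (TP·TN − FP·FN) / √((TP+FP)(TP+FN)(TN+FP)(TN+FN))
Numerator = 5·24 − 3·5 = 105
Denominator = √(8·10·27·29) = √62640 = 250.2798
MCC = 105 / 250.2798 = 0.420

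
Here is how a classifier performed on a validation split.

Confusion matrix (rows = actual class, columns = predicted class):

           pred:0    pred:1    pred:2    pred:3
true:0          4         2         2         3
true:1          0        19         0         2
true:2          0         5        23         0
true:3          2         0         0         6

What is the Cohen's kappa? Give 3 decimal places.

Observed agreement pₒ = trace/N = 52/68 = 0.7647
Expected agreement pₑ = Σ (rowᵢ·colᵢ)/N² = (11·6 + 21·26 + 28·25 + 8·11)/68² = 0.3028
κ = (pₒ − pₑ)/(1 − pₑ) = (0.7647 − 0.3028)/(1 − 0.3028) = 0.663

0.663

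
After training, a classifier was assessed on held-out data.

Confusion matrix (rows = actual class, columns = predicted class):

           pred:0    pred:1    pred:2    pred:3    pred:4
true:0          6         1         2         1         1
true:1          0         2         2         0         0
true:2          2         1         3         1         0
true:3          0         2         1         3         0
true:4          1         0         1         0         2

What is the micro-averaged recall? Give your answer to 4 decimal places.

0.5000

Micro-averaging pools counts across classes: ΣTP=16, ΣFP=16, ΣFN=16.
Micro-recall = TP/(TP+FN) on pooled counts = 0.5000 (equals overall accuracy in single-label multiclass).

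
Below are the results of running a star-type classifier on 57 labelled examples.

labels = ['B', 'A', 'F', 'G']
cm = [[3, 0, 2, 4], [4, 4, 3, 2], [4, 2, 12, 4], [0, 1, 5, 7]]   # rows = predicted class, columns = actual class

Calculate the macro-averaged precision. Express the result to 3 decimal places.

0.431

Per-class precision (TP/(TP+FP)):
  B: TP=3, FP=0+2+4=6 → 3/9 = 0.3333
  A: TP=4, FP=4+3+2=9 → 4/13 = 0.3077
  F: TP=12, FP=4+2+4=10 → 12/22 = 0.5455
  G: TP=7, FP=0+1+5=6 → 7/13 = 0.5385
Macro-precision = mean = (0.3333 + 0.3077 + 0.5455 + 0.5385) / 4 = 0.431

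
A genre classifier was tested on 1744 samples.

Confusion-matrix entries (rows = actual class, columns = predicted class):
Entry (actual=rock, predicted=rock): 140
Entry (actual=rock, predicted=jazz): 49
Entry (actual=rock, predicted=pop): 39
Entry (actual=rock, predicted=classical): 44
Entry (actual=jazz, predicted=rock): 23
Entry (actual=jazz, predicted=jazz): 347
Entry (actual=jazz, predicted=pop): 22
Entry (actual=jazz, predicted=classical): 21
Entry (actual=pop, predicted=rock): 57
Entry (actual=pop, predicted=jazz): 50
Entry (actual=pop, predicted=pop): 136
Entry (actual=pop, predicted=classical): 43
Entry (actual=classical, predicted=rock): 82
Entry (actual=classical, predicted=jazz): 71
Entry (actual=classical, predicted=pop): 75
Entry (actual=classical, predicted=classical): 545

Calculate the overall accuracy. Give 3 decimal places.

Accuracy = trace / total = (140+347+136+545=1168) / 1744 = 1168/1744 = 0.670

0.670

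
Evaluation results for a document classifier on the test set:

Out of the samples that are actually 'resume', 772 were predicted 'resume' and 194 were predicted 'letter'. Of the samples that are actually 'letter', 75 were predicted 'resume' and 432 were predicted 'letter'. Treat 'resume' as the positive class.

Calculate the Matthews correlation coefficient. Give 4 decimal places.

MCC = (TP·TN − FP·FN) / √((TP+FP)(TP+FN)(TN+FP)(TN+FN))
Numerator = 772·432 − 75·194 = 318954
Denominator = √(847·966·507·626) = √259682587164 = 509590.6074
MCC = 318954 / 509590.6074 = 0.6259

0.6259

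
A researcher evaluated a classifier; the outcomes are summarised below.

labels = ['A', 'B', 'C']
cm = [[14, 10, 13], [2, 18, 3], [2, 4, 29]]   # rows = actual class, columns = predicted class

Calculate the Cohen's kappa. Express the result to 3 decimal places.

0.466

Observed agreement pₒ = trace/N = 61/95 = 0.6421
Expected agreement pₑ = Σ (rowᵢ·colᵢ)/N² = (37·18 + 23·32 + 35·45)/95² = 0.3299
κ = (pₒ − pₑ)/(1 − pₑ) = (0.6421 − 0.3299)/(1 − 0.3299) = 0.466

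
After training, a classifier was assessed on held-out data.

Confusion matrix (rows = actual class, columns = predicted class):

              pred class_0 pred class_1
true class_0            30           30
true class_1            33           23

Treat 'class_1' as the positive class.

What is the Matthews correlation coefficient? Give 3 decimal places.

-0.090

MCC = (TP·TN − FP·FN) / √((TP+FP)(TP+FN)(TN+FP)(TN+FN))
Numerator = 23·30 − 30·33 = -300
Denominator = √(53·56·60·63) = √11219040 = 3349.4835
MCC = -300 / 3349.4835 = -0.090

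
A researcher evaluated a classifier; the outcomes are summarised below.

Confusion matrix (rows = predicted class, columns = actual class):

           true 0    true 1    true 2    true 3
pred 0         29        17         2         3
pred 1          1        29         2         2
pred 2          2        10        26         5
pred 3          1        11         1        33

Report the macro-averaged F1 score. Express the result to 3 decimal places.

Per-class F1 score (2·TP/(2·TP+FP+FN)):
  0: TP=29, FP=17+2+3=22, FN=1+2+1=4 → 58/84 = 0.6905
  1: TP=29, FP=1+2+2=5, FN=17+10+11=38 → 58/101 = 0.5743
  2: TP=26, FP=2+10+5=17, FN=2+2+1=5 → 52/74 = 0.7027
  3: TP=33, FP=1+11+1=13, FN=3+2+5=10 → 66/89 = 0.7416
Macro-F1 score = mean = (0.6905 + 0.5743 + 0.7027 + 0.7416) / 4 = 0.677

0.677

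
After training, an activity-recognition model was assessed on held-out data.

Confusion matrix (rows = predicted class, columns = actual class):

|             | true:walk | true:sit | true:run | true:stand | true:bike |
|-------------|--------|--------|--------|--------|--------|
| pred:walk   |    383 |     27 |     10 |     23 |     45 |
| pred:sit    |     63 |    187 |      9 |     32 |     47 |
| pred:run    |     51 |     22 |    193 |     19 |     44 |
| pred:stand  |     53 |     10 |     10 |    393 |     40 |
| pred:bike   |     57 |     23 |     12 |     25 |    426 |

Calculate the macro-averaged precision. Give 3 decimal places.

0.697

Per-class precision (TP/(TP+FP)):
  walk: TP=383, FP=27+10+23+45=105 → 383/488 = 0.7848
  sit: TP=187, FP=63+9+32+47=151 → 187/338 = 0.5533
  run: TP=193, FP=51+22+19+44=136 → 193/329 = 0.5866
  stand: TP=393, FP=53+10+10+40=113 → 393/506 = 0.7767
  bike: TP=426, FP=57+23+12+25=117 → 426/543 = 0.7845
Macro-precision = mean = (0.7848 + 0.5533 + 0.5866 + 0.7767 + 0.7845) / 5 = 0.697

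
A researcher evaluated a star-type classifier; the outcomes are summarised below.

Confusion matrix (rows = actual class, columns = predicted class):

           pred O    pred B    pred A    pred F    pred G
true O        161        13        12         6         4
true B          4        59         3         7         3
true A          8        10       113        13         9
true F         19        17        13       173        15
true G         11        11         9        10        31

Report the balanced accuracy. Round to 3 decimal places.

Balanced accuracy = mean of per-class recall.
  O: recall = 161/196 = 0.8214
  B: recall = 59/76 = 0.7763
  A: recall = 113/153 = 0.7386
  F: recall = 173/237 = 0.7300
  G: recall = 31/72 = 0.4306
Mean = (0.8214 + 0.7763 + 0.7386 + 0.7300 + 0.4306) / 5 = 0.699

0.699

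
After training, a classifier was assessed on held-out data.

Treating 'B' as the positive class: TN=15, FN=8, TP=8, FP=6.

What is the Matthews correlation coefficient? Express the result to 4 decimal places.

MCC = (TP·TN − FP·FN) / √((TP+FP)(TP+FN)(TN+FP)(TN+FN))
Numerator = 8·15 − 6·8 = 72
Denominator = √(14·16·21·23) = √108192 = 328.9255
MCC = 72 / 328.9255 = 0.2189

0.2189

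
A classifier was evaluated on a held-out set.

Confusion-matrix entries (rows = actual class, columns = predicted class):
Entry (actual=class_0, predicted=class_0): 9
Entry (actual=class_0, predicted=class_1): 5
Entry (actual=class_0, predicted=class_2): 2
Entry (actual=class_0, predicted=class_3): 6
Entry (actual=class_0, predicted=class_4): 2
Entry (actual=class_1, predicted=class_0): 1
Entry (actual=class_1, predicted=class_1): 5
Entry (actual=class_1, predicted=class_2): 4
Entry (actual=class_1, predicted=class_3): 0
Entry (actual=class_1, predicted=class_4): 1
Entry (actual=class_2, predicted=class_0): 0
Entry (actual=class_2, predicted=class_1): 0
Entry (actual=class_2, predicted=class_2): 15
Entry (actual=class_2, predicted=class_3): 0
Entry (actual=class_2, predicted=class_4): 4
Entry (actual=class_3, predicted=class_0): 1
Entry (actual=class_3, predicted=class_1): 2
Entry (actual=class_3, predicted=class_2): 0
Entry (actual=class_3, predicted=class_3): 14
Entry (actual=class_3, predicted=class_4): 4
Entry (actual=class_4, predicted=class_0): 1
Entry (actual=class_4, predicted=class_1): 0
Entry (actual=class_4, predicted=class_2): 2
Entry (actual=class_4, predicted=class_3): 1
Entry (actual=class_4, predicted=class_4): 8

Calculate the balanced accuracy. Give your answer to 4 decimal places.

Balanced accuracy = mean of per-class recall.
  class_0: recall = 9/24 = 0.37500
  class_1: recall = 5/11 = 0.45455
  class_2: recall = 15/19 = 0.78947
  class_3: recall = 14/21 = 0.66667
  class_4: recall = 8/12 = 0.66667
Mean = (0.37500 + 0.45455 + 0.78947 + 0.66667 + 0.66667) / 5 = 0.5905

0.5905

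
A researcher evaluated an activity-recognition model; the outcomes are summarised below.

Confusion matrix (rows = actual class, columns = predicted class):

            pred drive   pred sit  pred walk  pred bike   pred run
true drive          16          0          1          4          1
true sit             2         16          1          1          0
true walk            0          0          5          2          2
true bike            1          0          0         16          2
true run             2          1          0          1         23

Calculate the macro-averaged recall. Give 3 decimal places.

0.755

Per-class recall (TP/(TP+FN)):
  drive: TP=16, FN=0+1+4+1=6 → 16/22 = 0.7273
  sit: TP=16, FN=2+1+1+0=4 → 16/20 = 0.8000
  walk: TP=5, FN=0+0+2+2=4 → 5/9 = 0.5556
  bike: TP=16, FN=1+0+0+2=3 → 16/19 = 0.8421
  run: TP=23, FN=2+1+0+1=4 → 23/27 = 0.8519
Macro-recall = mean = (0.7273 + 0.8000 + 0.5556 + 0.8421 + 0.8519) / 5 = 0.755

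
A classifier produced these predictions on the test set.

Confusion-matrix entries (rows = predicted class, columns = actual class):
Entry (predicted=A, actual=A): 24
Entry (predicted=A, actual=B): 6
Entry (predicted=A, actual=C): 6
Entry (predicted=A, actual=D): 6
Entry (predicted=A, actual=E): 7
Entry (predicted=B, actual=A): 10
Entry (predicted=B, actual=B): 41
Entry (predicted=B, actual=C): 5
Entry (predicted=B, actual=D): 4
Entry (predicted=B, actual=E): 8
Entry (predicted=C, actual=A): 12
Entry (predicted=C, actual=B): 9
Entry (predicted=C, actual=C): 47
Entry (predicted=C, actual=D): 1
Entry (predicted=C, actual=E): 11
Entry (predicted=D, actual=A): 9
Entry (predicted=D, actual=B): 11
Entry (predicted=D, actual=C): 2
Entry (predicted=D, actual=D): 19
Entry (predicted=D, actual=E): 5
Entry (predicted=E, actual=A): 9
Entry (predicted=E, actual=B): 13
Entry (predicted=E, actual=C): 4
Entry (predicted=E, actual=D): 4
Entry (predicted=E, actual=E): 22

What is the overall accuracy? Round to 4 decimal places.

0.5186

Accuracy = trace / total = (24+41+47+19+22=153) / 295 = 153/295 = 0.5186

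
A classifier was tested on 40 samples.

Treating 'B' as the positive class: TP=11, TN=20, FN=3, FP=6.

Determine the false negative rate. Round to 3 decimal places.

0.214

FNR = FN/(FN+TP) = 3/(3+11) = 0.214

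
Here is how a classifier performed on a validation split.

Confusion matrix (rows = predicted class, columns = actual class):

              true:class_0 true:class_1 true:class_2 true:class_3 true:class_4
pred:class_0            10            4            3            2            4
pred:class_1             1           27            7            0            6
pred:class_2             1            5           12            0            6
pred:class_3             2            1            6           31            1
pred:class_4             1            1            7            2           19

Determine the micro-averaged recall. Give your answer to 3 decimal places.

0.623

Micro-averaging pools counts across classes: ΣTP=99, ΣFP=60, ΣFN=60.
Micro-recall = TP/(TP+FN) on pooled counts = 0.623 (equals overall accuracy in single-label multiclass).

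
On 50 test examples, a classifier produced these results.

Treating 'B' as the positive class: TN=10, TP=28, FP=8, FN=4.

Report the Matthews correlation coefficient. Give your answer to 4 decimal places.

MCC = (TP·TN − FP·FN) / √((TP+FP)(TP+FN)(TN+FP)(TN+FN))
Numerator = 28·10 − 8·4 = 248
Denominator = √(36·32·18·14) = √290304 = 538.7987
MCC = 248 / 538.7987 = 0.4603

0.4603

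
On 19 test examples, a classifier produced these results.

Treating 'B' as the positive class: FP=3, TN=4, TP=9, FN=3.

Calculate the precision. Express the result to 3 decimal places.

Precision = TP/(TP+FP) = 9/(9+3) = 9/12 = 0.750

0.750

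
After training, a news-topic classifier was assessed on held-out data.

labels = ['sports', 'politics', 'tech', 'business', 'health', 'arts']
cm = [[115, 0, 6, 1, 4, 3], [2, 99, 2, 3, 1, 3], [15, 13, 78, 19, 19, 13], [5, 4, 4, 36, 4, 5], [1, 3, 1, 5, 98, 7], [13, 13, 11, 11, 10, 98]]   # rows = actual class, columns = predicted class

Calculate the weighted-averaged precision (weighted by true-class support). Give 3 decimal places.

Per-class precision (TP/(TP+FP)):
  sports: TP=115, FP=2+15+5+1+13=36 → 115/151 = 0.7616
  politics: TP=99, FP=0+13+4+3+13=33 → 99/132 = 0.7500
  tech: TP=78, FP=6+2+4+1+11=24 → 78/102 = 0.7647
  business: TP=36, FP=1+3+19+5+11=39 → 36/75 = 0.4800
  health: TP=98, FP=4+1+19+4+10=38 → 98/136 = 0.7206
  arts: TP=98, FP=3+3+13+5+7=31 → 98/129 = 0.7597
Weighted-precision = Σ (supportᵢ/N)·precisionᵢ with N=725: (129/725)·0.7616 + (110/725)·0.7500 + (157/725)·0.7647 + (58/725)·0.4800 + (115/725)·0.7206 + (156/725)·0.7597 = 0.731

0.731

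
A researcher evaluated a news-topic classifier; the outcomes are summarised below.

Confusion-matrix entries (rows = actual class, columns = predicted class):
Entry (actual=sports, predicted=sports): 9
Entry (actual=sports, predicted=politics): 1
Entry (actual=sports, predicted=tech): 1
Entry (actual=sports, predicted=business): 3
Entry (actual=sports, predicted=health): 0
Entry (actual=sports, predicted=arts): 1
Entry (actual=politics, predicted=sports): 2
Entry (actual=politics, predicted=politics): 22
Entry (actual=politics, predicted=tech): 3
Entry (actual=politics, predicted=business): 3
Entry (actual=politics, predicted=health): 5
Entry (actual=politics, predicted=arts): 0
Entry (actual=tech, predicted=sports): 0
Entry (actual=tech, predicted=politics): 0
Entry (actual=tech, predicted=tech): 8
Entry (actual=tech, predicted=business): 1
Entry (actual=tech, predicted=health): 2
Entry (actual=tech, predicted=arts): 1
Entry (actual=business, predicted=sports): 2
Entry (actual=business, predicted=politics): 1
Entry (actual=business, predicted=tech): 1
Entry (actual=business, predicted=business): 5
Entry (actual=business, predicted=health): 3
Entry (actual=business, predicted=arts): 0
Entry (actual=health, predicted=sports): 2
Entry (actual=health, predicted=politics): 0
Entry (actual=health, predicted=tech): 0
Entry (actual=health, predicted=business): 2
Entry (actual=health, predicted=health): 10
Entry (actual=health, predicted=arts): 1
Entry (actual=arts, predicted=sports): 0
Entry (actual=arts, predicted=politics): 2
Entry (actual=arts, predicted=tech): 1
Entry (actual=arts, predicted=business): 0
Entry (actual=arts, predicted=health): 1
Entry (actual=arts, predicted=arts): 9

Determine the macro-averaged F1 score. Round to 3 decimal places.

0.599

Per-class F1 score (2·TP/(2·TP+FP+FN)):
  sports: TP=9, FP=2+0+2+2+0=6, FN=1+1+3+0+1=6 → 18/30 = 0.6000
  politics: TP=22, FP=1+0+1+0+2=4, FN=2+3+3+5+0=13 → 44/61 = 0.7213
  tech: TP=8, FP=1+3+1+0+1=6, FN=0+0+1+2+1=4 → 16/26 = 0.6154
  business: TP=5, FP=3+3+1+2+0=9, FN=2+1+1+3+0=7 → 10/26 = 0.3846
  health: TP=10, FP=0+5+2+3+1=11, FN=2+0+0+2+1=5 → 20/36 = 0.5556
  arts: TP=9, FP=1+0+1+0+1=3, FN=0+2+1+0+1=4 → 18/25 = 0.7200
Macro-F1 score = mean = (0.6000 + 0.7213 + 0.6154 + 0.3846 + 0.5556 + 0.7200) / 6 = 0.599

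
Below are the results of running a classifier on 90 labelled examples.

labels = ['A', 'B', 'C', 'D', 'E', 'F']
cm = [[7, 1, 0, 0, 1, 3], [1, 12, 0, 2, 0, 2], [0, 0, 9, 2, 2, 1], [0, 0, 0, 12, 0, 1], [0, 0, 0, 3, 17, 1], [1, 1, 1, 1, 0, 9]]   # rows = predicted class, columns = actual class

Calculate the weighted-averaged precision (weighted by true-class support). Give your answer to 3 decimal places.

0.755

Per-class precision (TP/(TP+FP)):
  A: TP=7, FP=1+0+0+1+3=5 → 7/12 = 0.5833
  B: TP=12, FP=1+0+2+0+2=5 → 12/17 = 0.7059
  C: TP=9, FP=0+0+2+2+1=5 → 9/14 = 0.6429
  D: TP=12, FP=0+0+0+0+1=1 → 12/13 = 0.9231
  E: TP=17, FP=0+0+0+3+1=4 → 17/21 = 0.8095
  F: TP=9, FP=1+1+1+1+0=4 → 9/13 = 0.6923
Weighted-precision = Σ (supportᵢ/N)·precisionᵢ with N=90: (9/90)·0.5833 + (14/90)·0.7059 + (10/90)·0.6429 + (20/90)·0.9231 + (20/90)·0.8095 + (17/90)·0.6923 = 0.755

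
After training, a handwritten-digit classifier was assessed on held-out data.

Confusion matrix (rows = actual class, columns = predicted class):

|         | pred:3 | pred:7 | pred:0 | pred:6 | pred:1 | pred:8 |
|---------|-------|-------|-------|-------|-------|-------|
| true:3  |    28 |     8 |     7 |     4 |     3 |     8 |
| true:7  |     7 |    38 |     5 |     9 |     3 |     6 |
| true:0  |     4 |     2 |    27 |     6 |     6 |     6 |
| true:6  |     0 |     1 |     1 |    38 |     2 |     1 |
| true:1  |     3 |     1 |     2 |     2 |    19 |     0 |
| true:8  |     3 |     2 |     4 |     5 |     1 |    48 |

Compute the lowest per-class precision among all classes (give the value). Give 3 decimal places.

Per-class precision (TP/(TP+FP)):
  3: TP=28, FP=7+4+0+3+3=17 → 28/45 = 0.6222
  7: TP=38, FP=8+2+1+1+2=14 → 38/52 = 0.7308
  0: TP=27, FP=7+5+1+2+4=19 → 27/46 = 0.5870
  6: TP=38, FP=4+9+6+2+5=26 → 38/64 = 0.5938
  1: TP=19, FP=3+3+6+2+1=15 → 19/34 = 0.5588
  8: TP=48, FP=8+6+6+1+0=21 → 48/69 = 0.6957
Lowest is class '1' with precision = 0.559.

0.559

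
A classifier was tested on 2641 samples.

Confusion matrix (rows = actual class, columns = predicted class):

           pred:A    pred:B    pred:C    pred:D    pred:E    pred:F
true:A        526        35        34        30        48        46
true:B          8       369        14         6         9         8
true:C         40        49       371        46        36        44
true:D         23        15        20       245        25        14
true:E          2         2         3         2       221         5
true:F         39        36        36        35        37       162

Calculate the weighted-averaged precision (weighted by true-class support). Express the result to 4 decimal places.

0.7263

Per-class precision (TP/(TP+FP)):
  A: TP=526, FP=8+40+23+2+39=112 → 526/638 = 0.82445
  B: TP=369, FP=35+49+15+2+36=137 → 369/506 = 0.72925
  C: TP=371, FP=34+14+20+3+36=107 → 371/478 = 0.77615
  D: TP=245, FP=30+6+46+2+35=119 → 245/364 = 0.67308
  E: TP=221, FP=48+9+36+25+37=155 → 221/376 = 0.58777
  F: TP=162, FP=46+8+44+14+5=117 → 162/279 = 0.58065
Weighted-precision = Σ (supportᵢ/N)·precisionᵢ with N=2641: (719/2641)·0.82445 + (414/2641)·0.72925 + (586/2641)·0.77615 + (342/2641)·0.67308 + (235/2641)·0.58777 + (345/2641)·0.58065 = 0.7263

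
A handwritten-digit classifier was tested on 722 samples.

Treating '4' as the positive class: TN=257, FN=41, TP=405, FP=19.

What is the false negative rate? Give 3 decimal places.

0.092

FNR = FN/(FN+TP) = 41/(41+405) = 0.092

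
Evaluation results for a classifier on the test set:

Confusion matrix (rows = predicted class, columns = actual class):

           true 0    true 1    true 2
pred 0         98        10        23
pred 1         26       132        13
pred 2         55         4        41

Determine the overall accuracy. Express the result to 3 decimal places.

0.674

Accuracy = trace / total = (98+132+41=271) / 402 = 271/402 = 0.674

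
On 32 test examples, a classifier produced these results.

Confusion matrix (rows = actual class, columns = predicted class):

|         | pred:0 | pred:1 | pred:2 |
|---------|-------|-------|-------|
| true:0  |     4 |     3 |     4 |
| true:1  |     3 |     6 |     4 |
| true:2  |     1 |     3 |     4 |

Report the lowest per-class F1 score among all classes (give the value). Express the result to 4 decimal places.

0.4000

Per-class F1 score (2·TP/(2·TP+FP+FN)):
  0: TP=4, FP=3+1=4, FN=3+4=7 → 8/19 = 0.42105
  1: TP=6, FP=3+3=6, FN=3+4=7 → 12/25 = 0.48000
  2: TP=4, FP=4+4=8, FN=1+3=4 → 8/20 = 0.40000
Lowest is class '2' with F1 score = 0.4000.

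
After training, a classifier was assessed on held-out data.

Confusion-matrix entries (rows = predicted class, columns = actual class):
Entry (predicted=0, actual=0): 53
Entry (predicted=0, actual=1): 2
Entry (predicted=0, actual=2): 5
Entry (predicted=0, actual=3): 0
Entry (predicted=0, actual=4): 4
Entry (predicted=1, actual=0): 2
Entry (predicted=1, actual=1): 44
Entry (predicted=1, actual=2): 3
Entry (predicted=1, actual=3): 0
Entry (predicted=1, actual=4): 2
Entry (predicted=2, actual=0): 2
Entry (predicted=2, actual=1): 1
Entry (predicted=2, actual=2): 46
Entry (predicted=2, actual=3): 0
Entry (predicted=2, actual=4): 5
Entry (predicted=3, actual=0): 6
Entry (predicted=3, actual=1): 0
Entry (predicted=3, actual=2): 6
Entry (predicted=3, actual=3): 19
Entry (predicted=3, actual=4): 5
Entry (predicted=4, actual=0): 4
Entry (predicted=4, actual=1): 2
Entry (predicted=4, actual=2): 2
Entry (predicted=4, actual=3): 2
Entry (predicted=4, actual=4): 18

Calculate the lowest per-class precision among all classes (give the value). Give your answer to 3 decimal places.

0.528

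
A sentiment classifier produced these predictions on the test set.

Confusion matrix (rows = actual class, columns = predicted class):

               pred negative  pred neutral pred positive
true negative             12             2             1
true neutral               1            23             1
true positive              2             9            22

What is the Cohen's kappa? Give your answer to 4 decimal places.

Observed agreement pₒ = trace/N = 57/73 = 0.78082
Expected agreement pₑ = Σ (rowᵢ·colᵢ)/N² = (15·15 + 25·34 + 33·24)/73² = 0.35035
κ = (pₒ − pₑ)/(1 − pₑ) = (0.78082 − 0.35035)/(1 − 0.35035) = 0.6626

0.6626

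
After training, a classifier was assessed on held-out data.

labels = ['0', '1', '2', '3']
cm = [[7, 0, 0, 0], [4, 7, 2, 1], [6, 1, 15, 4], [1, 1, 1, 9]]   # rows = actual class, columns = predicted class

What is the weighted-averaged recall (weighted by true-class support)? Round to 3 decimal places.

0.644

Per-class recall (TP/(TP+FN)):
  0: TP=7, FN=0+0+0=0 → 7/7 = 1.0000
  1: TP=7, FN=4+2+1=7 → 7/14 = 0.5000
  2: TP=15, FN=6+1+4=11 → 15/26 = 0.5769
  3: TP=9, FN=1+1+1=3 → 9/12 = 0.7500
Weighted-recall = Σ (supportᵢ/N)·recallᵢ with N=59: (7/59)·1.0000 + (14/59)·0.5000 + (26/59)·0.5769 + (12/59)·0.7500 = 0.644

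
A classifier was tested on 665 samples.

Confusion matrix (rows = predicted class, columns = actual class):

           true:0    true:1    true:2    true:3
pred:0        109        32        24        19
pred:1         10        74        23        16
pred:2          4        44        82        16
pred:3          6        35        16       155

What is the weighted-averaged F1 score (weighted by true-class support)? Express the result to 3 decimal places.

0.621

Per-class F1 score (2·TP/(2·TP+FP+FN)):
  0: TP=109, FP=32+24+19=75, FN=10+4+6=20 → 218/313 = 0.6965
  1: TP=74, FP=10+23+16=49, FN=32+44+35=111 → 148/308 = 0.4805
  2: TP=82, FP=4+44+16=64, FN=24+23+16=63 → 164/291 = 0.5636
  3: TP=155, FP=6+35+16=57, FN=19+16+16=51 → 310/418 = 0.7416
Weighted-F1 score = Σ (supportᵢ/N)·F1 scoreᵢ with N=665: (129/665)·0.6965 + (185/665)·0.4805 + (145/665)·0.5636 + (206/665)·0.7416 = 0.621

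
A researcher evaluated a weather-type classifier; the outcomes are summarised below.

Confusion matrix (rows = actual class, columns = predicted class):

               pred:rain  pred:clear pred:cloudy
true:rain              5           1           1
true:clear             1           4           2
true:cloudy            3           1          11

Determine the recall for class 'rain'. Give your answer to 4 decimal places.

0.7143

Treat 'rain' as positive and all other classes as negative.
recall = TP/(TP+FN).
rain: TP=5, FN=1+1=2 → 5/7 = 0.71429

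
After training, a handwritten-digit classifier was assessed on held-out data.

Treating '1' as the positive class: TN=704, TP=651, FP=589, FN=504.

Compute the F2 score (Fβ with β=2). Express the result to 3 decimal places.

0.555

Fβ = (1+β²)·TP / ((1+β²)·TP + β²·FN + FP), with β²=4
= 5·651 / (5·651 + 4·504 + 589) = 0.555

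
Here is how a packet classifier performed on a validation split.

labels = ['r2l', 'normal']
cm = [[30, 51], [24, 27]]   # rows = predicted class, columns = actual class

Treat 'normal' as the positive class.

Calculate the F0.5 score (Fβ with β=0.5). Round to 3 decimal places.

0.479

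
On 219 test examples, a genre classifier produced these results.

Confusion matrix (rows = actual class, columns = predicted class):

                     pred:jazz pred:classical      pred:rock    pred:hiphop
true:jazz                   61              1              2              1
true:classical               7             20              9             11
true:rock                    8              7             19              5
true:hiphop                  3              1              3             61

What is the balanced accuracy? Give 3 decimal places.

Balanced accuracy = mean of per-class recall.
  jazz: recall = 61/65 = 0.9385
  classical: recall = 20/47 = 0.4255
  rock: recall = 19/39 = 0.4872
  hiphop: recall = 61/68 = 0.8971
Mean = (0.9385 + 0.4255 + 0.4872 + 0.8971) / 4 = 0.687

0.687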